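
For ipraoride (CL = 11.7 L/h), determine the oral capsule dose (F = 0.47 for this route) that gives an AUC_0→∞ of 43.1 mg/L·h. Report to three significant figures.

Dose = CL × AUC_0→∞ / F
     = 11.7 × 43.1 / 0.47 = 1072.91 mg

Dose = 1070 mg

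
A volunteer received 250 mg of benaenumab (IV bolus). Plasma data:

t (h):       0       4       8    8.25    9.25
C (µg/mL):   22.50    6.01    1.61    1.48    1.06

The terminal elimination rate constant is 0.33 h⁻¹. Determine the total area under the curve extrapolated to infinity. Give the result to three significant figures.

Trapezoidal AUC_0→9.25:
  [0→4]: (22.50+6.01)/2 × 4 = 57.02
  [4→8]: (6.01+1.61)/2 × 4 = 15.24
  [8→8.25]: (1.61+1.48)/2 × 0.25 = 0.38625
  [8.25→9.25]: (1.48+1.06)/2 × 1 = 1.27
  Sum = 73.91625 µg/mL·h
Extrapolated tail: C_last / k_e = 1.06 / 0.33 = 3.212
AUC_0→∞ = 73.91625 + 3.212 = 77.12825 µg/mL·h

AUC = 77.1 µg/mL·h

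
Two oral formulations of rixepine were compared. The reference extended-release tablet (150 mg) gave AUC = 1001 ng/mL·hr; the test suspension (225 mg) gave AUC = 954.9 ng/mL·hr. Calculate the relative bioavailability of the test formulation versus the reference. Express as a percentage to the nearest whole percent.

F_rel = (AUC_test/D_test) / (AUC_ref/D_ref)
      = (954.9/225) / (1001/150)
      = 4.244 / 6.67333 = 0.6360 = 63.60%

F_rel = 64%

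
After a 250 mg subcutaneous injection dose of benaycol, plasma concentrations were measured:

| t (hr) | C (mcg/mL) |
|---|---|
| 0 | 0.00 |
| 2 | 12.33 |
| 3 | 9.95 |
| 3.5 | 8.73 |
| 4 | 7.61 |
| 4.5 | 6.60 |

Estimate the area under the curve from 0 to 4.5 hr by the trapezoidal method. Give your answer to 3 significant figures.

Trapezoidal AUC_0→4.5:
  [0→2]: (0.00+12.33)/2 × 2 = 12.33
  [2→3]: (12.33+9.95)/2 × 1 = 11.14
  [3→3.5]: (9.95+8.73)/2 × 0.5 = 4.67
  [3.5→4]: (8.73+7.61)/2 × 0.5 = 4.085
  [4→4.5]: (7.61+6.60)/2 × 0.5 = 3.5525
  Sum = 35.7775 mcg/mL·hr

AUC = 35.8 mcg/mL·hr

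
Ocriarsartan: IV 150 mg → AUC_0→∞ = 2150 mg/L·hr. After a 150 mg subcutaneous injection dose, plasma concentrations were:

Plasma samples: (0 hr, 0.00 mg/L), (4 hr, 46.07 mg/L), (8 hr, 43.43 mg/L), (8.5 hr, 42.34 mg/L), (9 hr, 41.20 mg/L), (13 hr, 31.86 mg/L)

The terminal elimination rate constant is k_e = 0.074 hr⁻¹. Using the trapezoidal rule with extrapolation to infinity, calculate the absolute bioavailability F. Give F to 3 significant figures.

Trapezoidal AUC_0→13 (subcutaneous injection):
  [0→4]: (0.00+46.07)/2 × 4 = 92.14
  [4→8]: (46.07+43.43)/2 × 4 = 179.0
  [8→8.5]: (43.43+42.34)/2 × 0.5 = 21.4425
  [8.5→9]: (42.34+41.20)/2 × 0.5 = 20.885
  [9→13]: (41.20+31.86)/2 × 4 = 146.12
  Sum = 459.5875 mg/L·hr
Tail: C_last/k_e = 31.86/0.074 = 430.541
AUC_0→∞ (subcutaneous injection) = 459.5875 + 430.541 = 890.1285 mg/L·hr
F = (AUC_ev/D_ev)/(AUC_iv/D_iv) = (890.1285/150)/(2150/150) = 5.93419/14.3333 = 0.4140

F = 0.414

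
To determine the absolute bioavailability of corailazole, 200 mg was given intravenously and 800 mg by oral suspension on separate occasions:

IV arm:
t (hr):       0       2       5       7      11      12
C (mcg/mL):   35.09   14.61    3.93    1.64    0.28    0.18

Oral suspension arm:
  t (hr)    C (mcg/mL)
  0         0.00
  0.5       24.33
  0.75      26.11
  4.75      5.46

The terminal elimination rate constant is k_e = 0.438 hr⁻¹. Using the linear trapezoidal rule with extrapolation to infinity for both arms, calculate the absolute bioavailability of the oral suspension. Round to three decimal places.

Trapezoidal AUC_0→12 (IV):
  [0→2]: (35.09+14.61)/2 × 2 = 49.7
  [2→5]: (14.61+3.93)/2 × 3 = 27.81
  [5→7]: (3.93+1.64)/2 × 2 = 5.57
  [7→11]: (1.64+0.28)/2 × 4 = 3.84
  [11→12]: (0.28+0.18)/2 × 1 = 0.23
  Sum = 87.15 mcg/mL·hr
IV tail: 0.18/0.438 = 0.411; AUC_iv,0→∞ = 87.15 + 0.411 = 87.561 mcg/mL·hr
Trapezoidal AUC_0→4.75 (oral suspension):
  [0→0.5]: (0.00+24.33)/2 × 0.5 = 6.0825
  [0.5→0.75]: (24.33+26.11)/2 × 0.25 = 6.305
  [0.75→4.75]: (26.11+5.46)/2 × 4 = 63.14
  Sum = 75.5275 mcg/mL·hr
oral suspension tail: 5.46/0.438 = 12.466; AUC_ev,0→∞ = 75.5275 + 12.466 = 87.9935 mcg/mL·hr
F = (AUC_ev/D_ev)/(AUC_iv/D_iv) = (87.9935/800)/(87.561/200) = 0.109992/0.437805 = 0.2512

F = 0.251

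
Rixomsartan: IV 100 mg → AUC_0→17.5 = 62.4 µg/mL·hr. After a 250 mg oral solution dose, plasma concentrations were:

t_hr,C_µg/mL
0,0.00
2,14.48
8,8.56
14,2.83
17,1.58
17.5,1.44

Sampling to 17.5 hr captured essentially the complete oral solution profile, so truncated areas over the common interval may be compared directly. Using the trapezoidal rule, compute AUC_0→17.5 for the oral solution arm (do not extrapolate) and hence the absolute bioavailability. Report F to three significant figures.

Trapezoidal AUC_0→17.5 (oral solution):
  [0→2]: (0.00+14.48)/2 × 2 = 14.48
  [2→8]: (14.48+8.56)/2 × 6 = 69.12
  [8→14]: (8.56+2.83)/2 × 6 = 34.17
  [14→17]: (2.83+1.58)/2 × 3 = 6.615
  [17→17.5]: (1.58+1.44)/2 × 0.5 = 0.755
  Sum = 125.14 µg/mL·hr
F = (AUC_ev/D_ev)/(AUC_iv/D_iv) = (125.14/250)/(62.4/100) = 0.50056/0.624 = 0.8022

F = 0.802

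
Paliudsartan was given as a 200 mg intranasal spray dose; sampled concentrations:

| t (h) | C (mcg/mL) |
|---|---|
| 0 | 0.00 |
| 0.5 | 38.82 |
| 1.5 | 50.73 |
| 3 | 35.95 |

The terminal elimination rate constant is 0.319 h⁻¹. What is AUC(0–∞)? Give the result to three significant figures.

AUC = 232 mcg/mL·h

Trapezoidal AUC_0→3:
  [0→0.5]: (0.00+38.82)/2 × 0.5 = 9.705
  [0.5→1.5]: (38.82+50.73)/2 × 1 = 44.775
  [1.5→3]: (50.73+35.95)/2 × 1.5 = 65.01
  Sum = 119.49 mcg/mL·h
Extrapolated tail: C_last / k_e = 35.95 / 0.319 = 112.696
AUC_0→∞ = 119.49 + 112.696 = 232.186 mcg/mL·h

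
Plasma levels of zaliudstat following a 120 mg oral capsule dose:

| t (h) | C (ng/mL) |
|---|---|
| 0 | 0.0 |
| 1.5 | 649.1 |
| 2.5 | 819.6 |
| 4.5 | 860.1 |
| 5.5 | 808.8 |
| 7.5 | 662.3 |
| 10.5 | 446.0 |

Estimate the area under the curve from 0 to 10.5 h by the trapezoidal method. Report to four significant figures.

Trapezoidal AUC_0→10.5:
  [0→1.5]: (0.0+649.1)/2 × 1.5 = 486.825
  [1.5→2.5]: (649.1+819.6)/2 × 1 = 734.35
  [2.5→4.5]: (819.6+860.1)/2 × 2 = 1679.7
  [4.5→5.5]: (860.1+808.8)/2 × 1 = 834.45
  [5.5→7.5]: (808.8+662.3)/2 × 2 = 1471.1
  [7.5→10.5]: (662.3+446.0)/2 × 3 = 1662.45
  Sum = 6868.875 ng/mL·h

AUC = 6869 ng/mL·h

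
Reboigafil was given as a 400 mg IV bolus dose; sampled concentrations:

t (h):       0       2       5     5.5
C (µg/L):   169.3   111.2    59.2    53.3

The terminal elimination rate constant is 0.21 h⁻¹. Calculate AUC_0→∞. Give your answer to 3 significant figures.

Trapezoidal AUC_0→5.5:
  [0→2]: (169.3+111.2)/2 × 2 = 280.5
  [2→5]: (111.2+59.2)/2 × 3 = 255.6
  [5→5.5]: (59.2+53.3)/2 × 0.5 = 28.125
  Sum = 564.225 µg/L·h
Extrapolated tail: C_last / k_e = 53.3 / 0.21 = 253.810
AUC_0→∞ = 564.225 + 253.810 = 818.035 µg/L·h

AUC = 818 µg/L·h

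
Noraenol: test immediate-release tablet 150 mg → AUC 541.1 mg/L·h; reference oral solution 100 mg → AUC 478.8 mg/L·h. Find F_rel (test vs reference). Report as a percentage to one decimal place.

F_rel = (AUC_test/D_test) / (AUC_ref/D_ref)
      = (541.1/150) / (478.8/100)
      = 3.60733 / 4.788 = 0.7534 = 75.34%

F_rel = 75.3%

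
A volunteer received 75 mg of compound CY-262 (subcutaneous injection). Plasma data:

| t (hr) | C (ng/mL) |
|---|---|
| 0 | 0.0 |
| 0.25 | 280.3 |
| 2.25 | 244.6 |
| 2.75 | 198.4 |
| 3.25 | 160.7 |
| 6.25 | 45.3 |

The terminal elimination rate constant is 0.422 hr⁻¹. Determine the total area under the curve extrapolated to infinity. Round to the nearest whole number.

AUC = 1177 ng/mL·hr

Trapezoidal AUC_0→6.25:
  [0→0.25]: (0.0+280.3)/2 × 0.25 = 35.0375
  [0.25→2.25]: (280.3+244.6)/2 × 2 = 524.9
  [2.25→2.75]: (244.6+198.4)/2 × 0.5 = 110.75
  [2.75→3.25]: (198.4+160.7)/2 × 0.5 = 89.775
  [3.25→6.25]: (160.7+45.3)/2 × 3 = 309.0
  Sum = 1069.4625 ng/mL·hr
Extrapolated tail: C_last / k_e = 45.3 / 0.422 = 107.346
AUC_0→∞ = 1069.4625 + 107.346 = 1176.8085 ng/mL·hr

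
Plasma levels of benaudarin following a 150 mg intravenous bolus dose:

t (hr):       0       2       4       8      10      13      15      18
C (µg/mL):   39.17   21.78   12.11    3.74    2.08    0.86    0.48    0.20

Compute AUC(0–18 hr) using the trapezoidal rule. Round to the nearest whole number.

AUC = 139 µg/mL·hr

Trapezoidal AUC_0→18:
  [0→2]: (39.17+21.78)/2 × 2 = 60.95
  [2→4]: (21.78+12.11)/2 × 2 = 33.89
  [4→8]: (12.11+3.74)/2 × 4 = 31.7
  [8→10]: (3.74+2.08)/2 × 2 = 5.82
  [10→13]: (2.08+0.86)/2 × 3 = 4.41
  [13→15]: (0.86+0.48)/2 × 2 = 1.34
  [15→18]: (0.48+0.20)/2 × 3 = 1.02
  Sum = 139.13 µg/mL·hr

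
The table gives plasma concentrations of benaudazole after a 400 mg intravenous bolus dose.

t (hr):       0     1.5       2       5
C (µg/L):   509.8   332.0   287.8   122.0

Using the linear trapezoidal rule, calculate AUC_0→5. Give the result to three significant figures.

Trapezoidal AUC_0→5:
  [0→1.5]: (509.8+332.0)/2 × 1.5 = 631.35
  [1.5→2]: (332.0+287.8)/2 × 0.5 = 154.95
  [2→5]: (287.8+122.0)/2 × 3 = 614.7
  Sum = 1401.0 µg/L·hr

AUC = 1400 µg/L·hr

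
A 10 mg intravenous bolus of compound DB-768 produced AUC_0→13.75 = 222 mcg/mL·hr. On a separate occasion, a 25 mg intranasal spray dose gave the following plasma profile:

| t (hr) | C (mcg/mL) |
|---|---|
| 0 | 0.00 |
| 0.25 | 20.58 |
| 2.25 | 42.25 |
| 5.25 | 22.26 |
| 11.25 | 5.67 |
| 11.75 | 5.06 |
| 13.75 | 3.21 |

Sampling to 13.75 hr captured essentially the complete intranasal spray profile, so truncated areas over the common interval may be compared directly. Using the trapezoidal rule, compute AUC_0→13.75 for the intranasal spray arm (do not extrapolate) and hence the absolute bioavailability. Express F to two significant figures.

Trapezoidal AUC_0→13.75 (intranasal spray):
  [0→0.25]: (0.00+20.58)/2 × 0.25 = 2.5725
  [0.25→2.25]: (20.58+42.25)/2 × 2 = 62.83
  [2.25→5.25]: (42.25+22.26)/2 × 3 = 96.765
  [5.25→11.25]: (22.26+5.67)/2 × 6 = 83.79
  [11.25→11.75]: (5.67+5.06)/2 × 0.5 = 2.6825
  [11.75→13.75]: (5.06+3.21)/2 × 2 = 8.27
  Sum = 256.91 mcg/mL·hr
F = (AUC_ev/D_ev)/(AUC_iv/D_iv) = (256.91/25)/(222/10) = 10.2764/22.2 = 0.4629

F = 0.46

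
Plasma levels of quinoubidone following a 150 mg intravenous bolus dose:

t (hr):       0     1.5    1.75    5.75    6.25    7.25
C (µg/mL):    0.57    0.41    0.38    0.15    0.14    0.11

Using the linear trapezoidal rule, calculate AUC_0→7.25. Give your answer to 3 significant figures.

AUC = 2.09 µg/mL·hr

Trapezoidal AUC_0→7.25:
  [0→1.5]: (0.57+0.41)/2 × 1.5 = 0.735
  [1.5→1.75]: (0.41+0.38)/2 × 0.25 = 0.09875
  [1.75→5.75]: (0.38+0.15)/2 × 4 = 1.06
  [5.75→6.25]: (0.15+0.14)/2 × 0.5 = 0.0725
  [6.25→7.25]: (0.14+0.11)/2 × 1 = 0.125
  Sum = 2.09125 µg/mL·hr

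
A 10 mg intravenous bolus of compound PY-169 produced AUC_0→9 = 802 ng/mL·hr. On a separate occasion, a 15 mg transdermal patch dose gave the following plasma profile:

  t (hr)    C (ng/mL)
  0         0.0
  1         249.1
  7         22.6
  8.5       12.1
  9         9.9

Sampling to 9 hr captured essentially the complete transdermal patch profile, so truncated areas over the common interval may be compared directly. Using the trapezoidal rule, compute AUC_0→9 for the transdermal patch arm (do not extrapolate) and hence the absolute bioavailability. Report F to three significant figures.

F = 0.807

Trapezoidal AUC_0→9 (transdermal patch):
  [0→1]: (0.0+249.1)/2 × 1 = 124.55
  [1→7]: (249.1+22.6)/2 × 6 = 815.1
  [7→8.5]: (22.6+12.1)/2 × 1.5 = 26.025
  [8.5→9]: (12.1+9.9)/2 × 0.5 = 5.5
  Sum = 971.175 ng/mL·hr
F = (AUC_ev/D_ev)/(AUC_iv/D_iv) = (971.175/15)/(802/10) = 64.745/80.2 = 0.8073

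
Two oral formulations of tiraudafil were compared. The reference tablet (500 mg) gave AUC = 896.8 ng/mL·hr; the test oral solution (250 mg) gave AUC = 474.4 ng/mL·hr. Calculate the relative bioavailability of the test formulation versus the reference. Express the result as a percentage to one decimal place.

F_rel = (AUC_test/D_test) / (AUC_ref/D_ref)
      = (474.4/250) / (896.8/500)
      = 1.8976 / 1.7936 = 1.0580 = 105.80%

F_rel = 105.8%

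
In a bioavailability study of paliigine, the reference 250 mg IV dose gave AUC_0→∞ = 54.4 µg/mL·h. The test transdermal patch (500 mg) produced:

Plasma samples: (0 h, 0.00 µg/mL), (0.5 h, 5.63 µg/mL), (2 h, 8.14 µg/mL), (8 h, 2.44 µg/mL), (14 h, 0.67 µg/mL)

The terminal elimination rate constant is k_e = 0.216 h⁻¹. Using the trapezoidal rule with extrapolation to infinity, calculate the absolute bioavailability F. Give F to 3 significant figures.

F = 0.514

Trapezoidal AUC_0→14 (transdermal patch):
  [0→0.5]: (0.00+5.63)/2 × 0.5 = 1.4075
  [0.5→2]: (5.63+8.14)/2 × 1.5 = 10.3275
  [2→8]: (8.14+2.44)/2 × 6 = 31.74
  [8→14]: (2.44+0.67)/2 × 6 = 9.33
  Sum = 52.805 µg/mL·h
Tail: C_last/k_e = 0.67/0.216 = 3.102
AUC_0→∞ (transdermal patch) = 52.805 + 3.102 = 55.907 µg/mL·h
F = (AUC_ev/D_ev)/(AUC_iv/D_iv) = (55.907/500)/(54.4/250) = 0.111814/0.2176 = 0.5139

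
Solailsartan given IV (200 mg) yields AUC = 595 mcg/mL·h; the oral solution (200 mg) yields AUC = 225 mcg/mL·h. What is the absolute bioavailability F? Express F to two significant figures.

F = 0.38

F = (AUC_ev / D_ev) / (AUC_iv / D_iv)
  = (225/200) / (595/200)
  = 1.125 / 2.975 = 0.3782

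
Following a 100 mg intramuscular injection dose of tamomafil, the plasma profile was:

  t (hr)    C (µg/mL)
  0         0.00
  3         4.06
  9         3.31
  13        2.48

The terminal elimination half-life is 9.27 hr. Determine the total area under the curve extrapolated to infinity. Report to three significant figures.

AUC = 72.9 µg/mL·hr

Trapezoidal AUC_0→13:
  [0→3]: (0.00+4.06)/2 × 3 = 6.09
  [3→9]: (4.06+3.31)/2 × 6 = 22.11
  [9→13]: (3.31+2.48)/2 × 4 = 11.58
  Sum = 39.78 µg/mL·hr
k_e = ln2 / t½ = 0.693147 / 9.27 = 0.0748 hr^-1
Extrapolated tail: C_last / k_e = 2.48 / 0.0748 = 33.155
AUC_0→∞ = 39.78 + 33.155 = 72.935 µg/mL·hr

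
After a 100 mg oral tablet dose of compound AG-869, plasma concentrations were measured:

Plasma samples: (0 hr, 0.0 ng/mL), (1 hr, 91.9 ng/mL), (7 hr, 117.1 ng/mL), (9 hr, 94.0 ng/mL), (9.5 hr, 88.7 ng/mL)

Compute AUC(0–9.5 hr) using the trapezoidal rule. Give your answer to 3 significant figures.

AUC = 930 ng/mL·hr

Trapezoidal AUC_0→9.5:
  [0→1]: (0.0+91.9)/2 × 1 = 45.95
  [1→7]: (91.9+117.1)/2 × 6 = 627.0
  [7→9]: (117.1+94.0)/2 × 2 = 211.1
  [9→9.5]: (94.0+88.7)/2 × 0.5 = 45.675
  Sum = 929.725 ng/mL·hr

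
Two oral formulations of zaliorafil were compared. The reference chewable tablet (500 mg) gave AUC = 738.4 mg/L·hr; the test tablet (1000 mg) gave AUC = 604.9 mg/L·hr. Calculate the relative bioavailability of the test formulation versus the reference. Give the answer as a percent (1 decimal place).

F_rel = (AUC_test/D_test) / (AUC_ref/D_ref)
      = (604.9/1000) / (738.4/500)
      = 0.6049 / 1.4768 = 0.4096 = 40.96%

F_rel = 41.0%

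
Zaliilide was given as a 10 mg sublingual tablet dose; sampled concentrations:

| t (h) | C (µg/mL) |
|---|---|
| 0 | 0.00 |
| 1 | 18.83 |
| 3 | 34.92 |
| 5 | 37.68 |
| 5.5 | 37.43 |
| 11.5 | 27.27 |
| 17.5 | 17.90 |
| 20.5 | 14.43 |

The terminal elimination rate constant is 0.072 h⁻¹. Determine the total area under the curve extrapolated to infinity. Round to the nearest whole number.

AUC = 733 µg/mL·h

Trapezoidal AUC_0→20.5:
  [0→1]: (0.00+18.83)/2 × 1 = 9.415
  [1→3]: (18.83+34.92)/2 × 2 = 53.75
  [3→5]: (34.92+37.68)/2 × 2 = 72.6
  [5→5.5]: (37.68+37.43)/2 × 0.5 = 18.7775
  [5.5→11.5]: (37.43+27.27)/2 × 6 = 194.1
  [11.5→17.5]: (27.27+17.90)/2 × 6 = 135.51
  [17.5→20.5]: (17.90+14.43)/2 × 3 = 48.495
  Sum = 532.6475 µg/mL·h
Extrapolated tail: C_last / k_e = 14.43 / 0.072 = 200.417
AUC_0→∞ = 532.6475 + 200.417 = 733.0645 µg/mL·h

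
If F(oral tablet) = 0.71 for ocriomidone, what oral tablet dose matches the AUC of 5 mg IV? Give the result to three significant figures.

For equal systemic exposure: F × D_ev = D_iv
D_ev = D_iv / F = 5 / 0.71 = 7.04225 mg

D_oral = 7.04 mg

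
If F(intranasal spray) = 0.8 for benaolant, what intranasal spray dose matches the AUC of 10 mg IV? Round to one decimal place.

For equal systemic exposure: F × D_ev = D_iv
D_ev = D_iv / F = 10 / 0.8 = 12.5 mg

D_intranasal = 12.5 mg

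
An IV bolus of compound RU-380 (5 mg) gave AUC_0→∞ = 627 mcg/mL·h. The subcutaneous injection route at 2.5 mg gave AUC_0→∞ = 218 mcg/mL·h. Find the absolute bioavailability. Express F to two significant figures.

F = 0.70

F = (AUC_ev / D_ev) / (AUC_iv / D_iv)
  = (218/2.5) / (627/5)
  = 87.2 / 125.4 = 0.6954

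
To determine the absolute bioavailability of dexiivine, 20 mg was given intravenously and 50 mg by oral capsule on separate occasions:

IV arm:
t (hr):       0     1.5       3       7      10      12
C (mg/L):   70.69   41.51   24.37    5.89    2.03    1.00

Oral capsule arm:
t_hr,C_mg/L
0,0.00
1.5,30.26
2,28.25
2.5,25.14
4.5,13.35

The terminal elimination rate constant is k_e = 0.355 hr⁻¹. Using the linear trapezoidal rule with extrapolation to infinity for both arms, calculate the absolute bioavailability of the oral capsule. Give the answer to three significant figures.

Trapezoidal AUC_0→12 (IV):
  [0→1.5]: (70.69+41.51)/2 × 1.5 = 84.15
  [1.5→3]: (41.51+24.37)/2 × 1.5 = 49.41
  [3→7]: (24.37+5.89)/2 × 4 = 60.52
  [7→10]: (5.89+2.03)/2 × 3 = 11.88
  [10→12]: (2.03+1.00)/2 × 2 = 3.03
  Sum = 208.99 mg/L·hr
IV tail: 1.00/0.355 = 2.817; AUC_iv,0→∞ = 208.99 + 2.817 = 211.807 mg/L·hr
Trapezoidal AUC_0→4.5 (oral capsule):
  [0→1.5]: (0.00+30.26)/2 × 1.5 = 22.695
  [1.5→2]: (30.26+28.25)/2 × 0.5 = 14.6275
  [2→2.5]: (28.25+25.14)/2 × 0.5 = 13.3475
  [2.5→4.5]: (25.14+13.35)/2 × 2 = 38.49
  Sum = 89.16 mg/L·hr
oral capsule tail: 13.35/0.355 = 37.606; AUC_ev,0→∞ = 89.16 + 37.606 = 126.766 mg/L·hr
F = (AUC_ev/D_ev)/(AUC_iv/D_iv) = (126.766/50)/(211.807/20) = 2.53532/10.59035 = 0.2394

F = 0.239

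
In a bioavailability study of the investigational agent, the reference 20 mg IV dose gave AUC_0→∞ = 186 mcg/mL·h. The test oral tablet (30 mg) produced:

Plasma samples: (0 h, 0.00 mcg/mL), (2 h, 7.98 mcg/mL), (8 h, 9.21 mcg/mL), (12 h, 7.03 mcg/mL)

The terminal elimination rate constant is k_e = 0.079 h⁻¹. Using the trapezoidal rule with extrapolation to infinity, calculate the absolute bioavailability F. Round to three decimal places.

Trapezoidal AUC_0→12 (oral tablet):
  [0→2]: (0.00+7.98)/2 × 2 = 7.98
  [2→8]: (7.98+9.21)/2 × 6 = 51.57
  [8→12]: (9.21+7.03)/2 × 4 = 32.48
  Sum = 92.03 mcg/mL·h
Tail: C_last/k_e = 7.03/0.079 = 88.987
AUC_0→∞ (oral tablet) = 92.03 + 88.987 = 181.017 mcg/mL·h
F = (AUC_ev/D_ev)/(AUC_iv/D_iv) = (181.017/30)/(186/20) = 6.0339/9.3 = 0.6488

F = 0.649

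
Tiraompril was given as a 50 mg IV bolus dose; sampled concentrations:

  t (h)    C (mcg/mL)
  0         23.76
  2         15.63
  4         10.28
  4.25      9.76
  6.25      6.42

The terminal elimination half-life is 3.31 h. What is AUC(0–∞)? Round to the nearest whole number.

Trapezoidal AUC_0→6.25:
  [0→2]: (23.76+15.63)/2 × 2 = 39.39
  [2→4]: (15.63+10.28)/2 × 2 = 25.91
  [4→4.25]: (10.28+9.76)/2 × 0.25 = 2.505
  [4.25→6.25]: (9.76+6.42)/2 × 2 = 16.18
  Sum = 83.985 mcg/mL·h
k_e = ln2 / t½ = 0.693147 / 3.31 = 0.2094 h^-1
Extrapolated tail: C_last / k_e = 6.42 / 0.2094 = 30.659
AUC_0→∞ = 83.985 + 30.659 = 114.644 mcg/mL·h

AUC = 115 mcg/mL·h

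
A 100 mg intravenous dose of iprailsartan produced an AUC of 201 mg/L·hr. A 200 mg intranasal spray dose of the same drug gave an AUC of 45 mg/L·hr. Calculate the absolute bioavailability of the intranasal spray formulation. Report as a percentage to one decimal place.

F = 11.2%

F = (AUC_ev / D_ev) / (AUC_iv / D_iv)
  = (45/200) / (201/100)
  = 0.225 / 2.01 = 0.1119
  = 11.19%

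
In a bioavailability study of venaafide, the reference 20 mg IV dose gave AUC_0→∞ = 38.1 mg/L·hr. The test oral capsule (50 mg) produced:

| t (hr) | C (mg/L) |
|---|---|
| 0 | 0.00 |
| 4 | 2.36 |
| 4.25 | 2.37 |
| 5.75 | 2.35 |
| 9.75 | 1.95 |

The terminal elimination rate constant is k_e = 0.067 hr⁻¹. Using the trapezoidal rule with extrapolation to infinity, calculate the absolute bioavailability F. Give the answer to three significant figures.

F = 0.489

Trapezoidal AUC_0→9.75 (oral capsule):
  [0→4]: (0.00+2.36)/2 × 4 = 4.72
  [4→4.25]: (2.36+2.37)/2 × 0.25 = 0.59125
  [4.25→5.75]: (2.37+2.35)/2 × 1.5 = 3.54
  [5.75→9.75]: (2.35+1.95)/2 × 4 = 8.6
  Sum = 17.45125 mg/L·hr
Tail: C_last/k_e = 1.95/0.067 = 29.104
AUC_0→∞ (oral capsule) = 17.45125 + 29.104 = 46.55525 mg/L·hr
F = (AUC_ev/D_ev)/(AUC_iv/D_iv) = (46.55525/50)/(38.1/20) = 0.931105/1.905 = 0.4888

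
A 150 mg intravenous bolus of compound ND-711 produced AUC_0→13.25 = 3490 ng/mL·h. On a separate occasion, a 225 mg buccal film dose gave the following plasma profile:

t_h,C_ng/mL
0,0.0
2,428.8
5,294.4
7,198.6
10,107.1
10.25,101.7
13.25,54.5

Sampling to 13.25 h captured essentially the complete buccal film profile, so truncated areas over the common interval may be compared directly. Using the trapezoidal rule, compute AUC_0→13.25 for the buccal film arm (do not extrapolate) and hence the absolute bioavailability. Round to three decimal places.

Trapezoidal AUC_0→13.25 (buccal film):
  [0→2]: (0.0+428.8)/2 × 2 = 428.8
  [2→5]: (428.8+294.4)/2 × 3 = 1084.8
  [5→7]: (294.4+198.6)/2 × 2 = 493.0
  [7→10]: (198.6+107.1)/2 × 3 = 458.55
  [10→10.25]: (107.1+101.7)/2 × 0.25 = 26.1
  [10.25→13.25]: (101.7+54.5)/2 × 3 = 234.3
  Sum = 2725.55 ng/mL·h
F = (AUC_ev/D_ev)/(AUC_iv/D_iv) = (2725.55/225)/(3490/150) = 12.1136/23.2667 = 0.5206

F = 0.521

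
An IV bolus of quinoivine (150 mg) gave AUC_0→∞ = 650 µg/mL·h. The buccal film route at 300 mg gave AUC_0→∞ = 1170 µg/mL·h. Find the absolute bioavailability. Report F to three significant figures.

F = 0.900

F = (AUC_ev / D_ev) / (AUC_iv / D_iv)
  = (1170/300) / (650/150)
  = 3.9 / 4.33333 = 0.9000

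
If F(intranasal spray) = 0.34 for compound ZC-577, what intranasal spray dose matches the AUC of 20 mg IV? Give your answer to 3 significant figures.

For equal systemic exposure: F × D_ev = D_iv
D_ev = D_iv / F = 20 / 0.34 = 58.8235 mg

D_intranasal = 58.8 mg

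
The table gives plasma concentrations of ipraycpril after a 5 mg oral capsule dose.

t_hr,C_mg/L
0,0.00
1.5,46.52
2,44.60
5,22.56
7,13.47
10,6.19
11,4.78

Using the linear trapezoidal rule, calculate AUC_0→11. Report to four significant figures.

AUC = 229.4 mg/L·hr

Trapezoidal AUC_0→11:
  [0→1.5]: (0.00+46.52)/2 × 1.5 = 34.89
  [1.5→2]: (46.52+44.60)/2 × 0.5 = 22.78
  [2→5]: (44.60+22.56)/2 × 3 = 100.74
  [5→7]: (22.56+13.47)/2 × 2 = 36.03
  [7→10]: (13.47+6.19)/2 × 3 = 29.49
  [10→11]: (6.19+4.78)/2 × 1 = 5.485
  Sum = 229.415 mg/L·hr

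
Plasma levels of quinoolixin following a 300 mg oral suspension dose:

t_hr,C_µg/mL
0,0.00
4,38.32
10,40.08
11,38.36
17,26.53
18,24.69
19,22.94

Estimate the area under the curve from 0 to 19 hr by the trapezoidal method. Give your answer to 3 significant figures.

AUC = 595 µg/mL·hr

Trapezoidal AUC_0→19:
  [0→4]: (0.00+38.32)/2 × 4 = 76.64
  [4→10]: (38.32+40.08)/2 × 6 = 235.2
  [10→11]: (40.08+38.36)/2 × 1 = 39.22
  [11→17]: (38.36+26.53)/2 × 6 = 194.67
  [17→18]: (26.53+24.69)/2 × 1 = 25.61
  [18→19]: (24.69+22.94)/2 × 1 = 23.815
  Sum = 595.155 µg/mL·hr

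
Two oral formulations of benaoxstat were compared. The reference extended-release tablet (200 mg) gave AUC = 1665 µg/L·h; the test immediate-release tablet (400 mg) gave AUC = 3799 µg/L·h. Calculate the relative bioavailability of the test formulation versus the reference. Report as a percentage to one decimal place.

F_rel = (AUC_test/D_test) / (AUC_ref/D_ref)
      = (3799/400) / (1665/200)
      = 9.4975 / 8.325 = 1.1408 = 114.08%

F_rel = 114.1%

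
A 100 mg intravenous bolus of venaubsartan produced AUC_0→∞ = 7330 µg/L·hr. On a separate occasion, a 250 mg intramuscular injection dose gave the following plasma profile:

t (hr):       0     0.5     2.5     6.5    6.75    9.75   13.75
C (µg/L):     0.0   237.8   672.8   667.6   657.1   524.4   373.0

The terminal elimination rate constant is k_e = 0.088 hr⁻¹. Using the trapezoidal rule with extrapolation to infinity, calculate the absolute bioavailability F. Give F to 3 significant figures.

F = 0.634

Trapezoidal AUC_0→13.75 (intramuscular injection):
  [0→0.5]: (0.0+237.8)/2 × 0.5 = 59.45
  [0.5→2.5]: (237.8+672.8)/2 × 2 = 910.6
  [2.5→6.5]: (672.8+667.6)/2 × 4 = 2680.8
  [6.5→6.75]: (667.6+657.1)/2 × 0.25 = 165.5875
  [6.75→9.75]: (657.1+524.4)/2 × 3 = 1772.25
  [9.75→13.75]: (524.4+373.0)/2 × 4 = 1794.8
  Sum = 7383.4875 µg/L·hr
Tail: C_last/k_e = 373.0/0.088 = 4238.636
AUC_0→∞ (intramuscular injection) = 7383.4875 + 4238.636 = 11622.1235 µg/L·hr
F = (AUC_ev/D_ev)/(AUC_iv/D_iv) = (11622.1235/250)/(7330/100) = 46.488494/73.3 = 0.6342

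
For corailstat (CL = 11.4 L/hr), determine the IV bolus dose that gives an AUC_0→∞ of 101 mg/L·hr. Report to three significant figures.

Dose = 1150 mg

Dose_iv = CL × AUC_0→∞
     = 11.4 × 101 = 1151.4 mg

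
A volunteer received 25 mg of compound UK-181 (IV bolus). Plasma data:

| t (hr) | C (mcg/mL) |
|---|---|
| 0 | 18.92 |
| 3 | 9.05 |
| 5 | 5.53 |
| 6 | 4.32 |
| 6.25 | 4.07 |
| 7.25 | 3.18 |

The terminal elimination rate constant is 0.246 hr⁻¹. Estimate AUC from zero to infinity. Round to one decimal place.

AUC = 79.1 mcg/mL·hr

Trapezoidal AUC_0→7.25:
  [0→3]: (18.92+9.05)/2 × 3 = 41.955
  [3→5]: (9.05+5.53)/2 × 2 = 14.58
  [5→6]: (5.53+4.32)/2 × 1 = 4.925
  [6→6.25]: (4.32+4.07)/2 × 0.25 = 1.04875
  [6.25→7.25]: (4.07+3.18)/2 × 1 = 3.625
  Sum = 66.13375 mcg/mL·hr
Extrapolated tail: C_last / k_e = 3.18 / 0.246 = 12.927
AUC_0→∞ = 66.13375 + 12.927 = 79.06075 mcg/mL·hr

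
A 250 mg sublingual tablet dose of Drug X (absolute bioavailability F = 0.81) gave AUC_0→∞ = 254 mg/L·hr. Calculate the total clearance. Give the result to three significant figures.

CL = F × Dose / AUC_0→∞
   = 0.81 × 250 / 254 = 0.797244 L/hr

CL = 0.797 L/hr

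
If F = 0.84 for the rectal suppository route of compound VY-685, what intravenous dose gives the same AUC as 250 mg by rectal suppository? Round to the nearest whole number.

D_iv = 210 mg

Systemic exposure from an extravascular dose = F × D_ev, so the equivalent IV dose is F × D_ev.
D_iv = F × D_ev = 0.84 × 250 = 210 mg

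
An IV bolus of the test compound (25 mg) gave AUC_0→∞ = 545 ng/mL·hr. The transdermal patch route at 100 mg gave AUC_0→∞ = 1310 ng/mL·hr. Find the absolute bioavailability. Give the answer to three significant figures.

F = 0.601

F = (AUC_ev / D_ev) / (AUC_iv / D_iv)
  = (1310/100) / (545/25)
  = 13.1 / 21.8 = 0.6009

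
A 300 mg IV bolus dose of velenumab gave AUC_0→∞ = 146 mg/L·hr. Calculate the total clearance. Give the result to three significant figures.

CL = 2.05 L/hr

CL = Dose_iv / AUC_0→∞
   = 300 / 146 = 2.05479 L/hr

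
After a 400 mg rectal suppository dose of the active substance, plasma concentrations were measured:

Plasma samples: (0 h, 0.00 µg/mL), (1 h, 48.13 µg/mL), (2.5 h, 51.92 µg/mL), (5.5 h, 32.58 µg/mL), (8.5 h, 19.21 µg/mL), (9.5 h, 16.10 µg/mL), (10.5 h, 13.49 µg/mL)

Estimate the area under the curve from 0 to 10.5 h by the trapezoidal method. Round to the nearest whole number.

AUC = 336 µg/mL·h

Trapezoidal AUC_0→10.5:
  [0→1]: (0.00+48.13)/2 × 1 = 24.065
  [1→2.5]: (48.13+51.92)/2 × 1.5 = 75.0375
  [2.5→5.5]: (51.92+32.58)/2 × 3 = 126.75
  [5.5→8.5]: (32.58+19.21)/2 × 3 = 77.685
  [8.5→9.5]: (19.21+16.10)/2 × 1 = 17.655
  [9.5→10.5]: (16.10+13.49)/2 × 1 = 14.795
  Sum = 335.9875 µg/mL·h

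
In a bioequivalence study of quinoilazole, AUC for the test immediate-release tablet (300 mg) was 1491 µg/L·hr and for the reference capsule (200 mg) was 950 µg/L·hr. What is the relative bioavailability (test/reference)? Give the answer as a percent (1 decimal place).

F_rel = 104.6%

F_rel = (AUC_test/D_test) / (AUC_ref/D_ref)
      = (1491/300) / (950/200)
      = 4.97 / 4.75 = 1.0463 = 104.63%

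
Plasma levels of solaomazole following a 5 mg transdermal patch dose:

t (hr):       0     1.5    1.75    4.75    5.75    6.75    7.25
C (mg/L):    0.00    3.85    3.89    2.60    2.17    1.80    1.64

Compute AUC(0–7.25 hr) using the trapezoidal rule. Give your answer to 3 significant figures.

Trapezoidal AUC_0→7.25:
  [0→1.5]: (0.00+3.85)/2 × 1.5 = 2.8875
  [1.5→1.75]: (3.85+3.89)/2 × 0.25 = 0.9675
  [1.75→4.75]: (3.89+2.60)/2 × 3 = 9.735
  [4.75→5.75]: (2.60+2.17)/2 × 1 = 2.385
  [5.75→6.75]: (2.17+1.80)/2 × 1 = 1.985
  [6.75→7.25]: (1.80+1.64)/2 × 0.5 = 0.86
  Sum = 18.82 mg/L·hr

AUC = 18.8 mg/L·hr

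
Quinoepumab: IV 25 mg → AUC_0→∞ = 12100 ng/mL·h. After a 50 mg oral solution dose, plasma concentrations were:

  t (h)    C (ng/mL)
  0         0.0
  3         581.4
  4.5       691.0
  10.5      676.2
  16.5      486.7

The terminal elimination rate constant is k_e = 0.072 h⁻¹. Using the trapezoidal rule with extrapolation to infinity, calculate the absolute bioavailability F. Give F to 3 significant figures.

Trapezoidal AUC_0→16.5 (oral solution):
  [0→3]: (0.0+581.4)/2 × 3 = 872.1
  [3→4.5]: (581.4+691.0)/2 × 1.5 = 954.3
  [4.5→10.5]: (691.0+676.2)/2 × 6 = 4101.6
  [10.5→16.5]: (676.2+486.7)/2 × 6 = 3488.7
  Sum = 9416.7 ng/mL·h
Tail: C_last/k_e = 486.7/0.072 = 6759.722
AUC_0→∞ (oral solution) = 9416.7 + 6759.722 = 16176.422 ng/mL·h
F = (AUC_ev/D_ev)/(AUC_iv/D_iv) = (16176.422/50)/(12100/25) = 323.52844/484 = 0.6684

F = 0.668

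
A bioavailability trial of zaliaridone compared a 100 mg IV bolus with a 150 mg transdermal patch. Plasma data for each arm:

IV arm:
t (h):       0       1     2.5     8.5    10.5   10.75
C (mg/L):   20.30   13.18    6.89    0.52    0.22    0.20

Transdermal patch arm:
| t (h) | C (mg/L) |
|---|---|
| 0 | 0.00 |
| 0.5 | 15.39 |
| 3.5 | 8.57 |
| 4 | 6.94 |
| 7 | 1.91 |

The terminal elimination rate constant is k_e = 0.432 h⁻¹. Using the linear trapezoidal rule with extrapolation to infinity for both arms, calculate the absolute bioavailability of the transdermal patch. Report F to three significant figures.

F = 0.740

Trapezoidal AUC_0→10.75 (IV):
  [0→1]: (20.30+13.18)/2 × 1 = 16.74
  [1→2.5]: (13.18+6.89)/2 × 1.5 = 15.0525
  [2.5→8.5]: (6.89+0.52)/2 × 6 = 22.23
  [8.5→10.5]: (0.52+0.22)/2 × 2 = 0.74
  [10.5→10.75]: (0.22+0.20)/2 × 0.25 = 0.0525
  Sum = 54.815 mg/L·h
IV tail: 0.20/0.432 = 0.463; AUC_iv,0→∞ = 54.815 + 0.463 = 55.278 mg/L·h
Trapezoidal AUC_0→7 (transdermal patch):
  [0→0.5]: (0.00+15.39)/2 × 0.5 = 3.8475
  [0.5→3.5]: (15.39+8.57)/2 × 3 = 35.94
  [3.5→4]: (8.57+6.94)/2 × 0.5 = 3.8775
  [4→7]: (6.94+1.91)/2 × 3 = 13.275
  Sum = 56.94 mg/L·h
transdermal patch tail: 1.91/0.432 = 4.421; AUC_ev,0→∞ = 56.94 + 4.421 = 61.361 mg/L·h
F = (AUC_ev/D_ev)/(AUC_iv/D_iv) = (61.361/150)/(55.278/100) = 0.409073/0.55278 = 0.7400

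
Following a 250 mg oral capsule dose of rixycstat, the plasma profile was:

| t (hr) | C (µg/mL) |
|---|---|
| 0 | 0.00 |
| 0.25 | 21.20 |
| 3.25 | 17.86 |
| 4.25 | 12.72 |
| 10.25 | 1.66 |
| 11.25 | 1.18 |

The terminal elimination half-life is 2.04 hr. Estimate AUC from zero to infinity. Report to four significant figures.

Trapezoidal AUC_0→11.25:
  [0→0.25]: (0.00+21.20)/2 × 0.25 = 2.65
  [0.25→3.25]: (21.20+17.86)/2 × 3 = 58.59
  [3.25→4.25]: (17.86+12.72)/2 × 1 = 15.29
  [4.25→10.25]: (12.72+1.66)/2 × 6 = 43.14
  [10.25→11.25]: (1.66+1.18)/2 × 1 = 1.42
  Sum = 121.09 µg/mL·hr
k_e = ln2 / t½ = 0.693147 / 2.04 = 0.3398 hr^-1
Extrapolated tail: C_last / k_e = 1.18 / 0.3398 = 3.473
AUC_0→∞ = 121.09 + 3.473 = 124.563 µg/mL·hr

AUC = 124.6 µg/mL·hr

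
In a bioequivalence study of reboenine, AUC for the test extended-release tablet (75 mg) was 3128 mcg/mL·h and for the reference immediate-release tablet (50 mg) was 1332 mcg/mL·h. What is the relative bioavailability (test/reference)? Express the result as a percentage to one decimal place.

F_rel = (AUC_test/D_test) / (AUC_ref/D_ref)
      = (3128/75) / (1332/50)
      = 41.7067 / 26.64 = 1.5656 = 156.56%

F_rel = 156.6%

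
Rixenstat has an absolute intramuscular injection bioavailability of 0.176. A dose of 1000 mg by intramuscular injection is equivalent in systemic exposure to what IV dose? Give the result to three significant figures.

D_iv = 176 mg

Systemic exposure from an extravascular dose = F × D_ev, so the equivalent IV dose is F × D_ev.
D_iv = F × D_ev = 0.176 × 1000 = 176 mg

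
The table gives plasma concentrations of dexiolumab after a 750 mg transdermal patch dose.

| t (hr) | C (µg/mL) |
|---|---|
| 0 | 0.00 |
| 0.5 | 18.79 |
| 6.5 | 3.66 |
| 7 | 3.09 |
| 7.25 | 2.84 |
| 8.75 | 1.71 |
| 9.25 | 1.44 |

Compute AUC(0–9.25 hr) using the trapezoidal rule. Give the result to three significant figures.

AUC = 78.7 µg/mL·hr

Trapezoidal AUC_0→9.25:
  [0→0.5]: (0.00+18.79)/2 × 0.5 = 4.6975
  [0.5→6.5]: (18.79+3.66)/2 × 6 = 67.35
  [6.5→7]: (3.66+3.09)/2 × 0.5 = 1.6875
  [7→7.25]: (3.09+2.84)/2 × 0.25 = 0.74125
  [7.25→8.75]: (2.84+1.71)/2 × 1.5 = 3.4125
  [8.75→9.25]: (1.71+1.44)/2 × 0.5 = 0.7875
  Sum = 78.67625 µg/mL·hr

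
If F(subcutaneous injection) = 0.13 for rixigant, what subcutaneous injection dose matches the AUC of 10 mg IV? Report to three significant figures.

D_subcutaneous = 76.9 mg

For equal systemic exposure: F × D_ev = D_iv
D_ev = D_iv / F = 10 / 0.13 = 76.9231 mg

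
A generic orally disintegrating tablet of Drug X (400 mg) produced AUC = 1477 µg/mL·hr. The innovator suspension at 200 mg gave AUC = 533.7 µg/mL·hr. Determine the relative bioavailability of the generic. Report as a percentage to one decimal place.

F_rel = (AUC_test/D_test) / (AUC_ref/D_ref)
      = (1477/400) / (533.7/200)
      = 3.6925 / 2.6685 = 1.3837 = 138.37%

F_rel = 138.4%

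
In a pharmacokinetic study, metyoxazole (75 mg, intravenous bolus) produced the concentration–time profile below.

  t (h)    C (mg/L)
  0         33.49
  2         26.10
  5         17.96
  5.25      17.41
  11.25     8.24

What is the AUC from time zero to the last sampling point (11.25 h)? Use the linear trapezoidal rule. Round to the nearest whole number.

Trapezoidal AUC_0→11.25:
  [0→2]: (33.49+26.10)/2 × 2 = 59.59
  [2→5]: (26.10+17.96)/2 × 3 = 66.09
  [5→5.25]: (17.96+17.41)/2 × 0.25 = 4.42125
  [5.25→11.25]: (17.41+8.24)/2 × 6 = 76.95
  Sum = 207.05125 mg/L·h

AUC = 207 mg/L·h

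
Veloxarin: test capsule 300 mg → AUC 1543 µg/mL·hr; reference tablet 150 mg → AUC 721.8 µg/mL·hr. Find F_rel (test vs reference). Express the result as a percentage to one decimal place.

F_rel = 106.9%

F_rel = (AUC_test/D_test) / (AUC_ref/D_ref)
      = (1543/300) / (721.8/150)
      = 5.14333 / 4.812 = 1.0689 = 106.89%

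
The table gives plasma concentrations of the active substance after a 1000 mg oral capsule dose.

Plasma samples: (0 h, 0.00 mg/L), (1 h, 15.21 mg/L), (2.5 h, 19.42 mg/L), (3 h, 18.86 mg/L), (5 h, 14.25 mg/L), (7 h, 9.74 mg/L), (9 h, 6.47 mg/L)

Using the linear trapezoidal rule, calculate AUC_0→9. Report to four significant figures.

Trapezoidal AUC_0→9:
  [0→1]: (0.00+15.21)/2 × 1 = 7.605
  [1→2.5]: (15.21+19.42)/2 × 1.5 = 25.9725
  [2.5→3]: (19.42+18.86)/2 × 0.5 = 9.57
  [3→5]: (18.86+14.25)/2 × 2 = 33.11
  [5→7]: (14.25+9.74)/2 × 2 = 23.99
  [7→9]: (9.74+6.47)/2 × 2 = 16.21
  Sum = 116.4575 mg/L·h

AUC = 116.5 mg/L·h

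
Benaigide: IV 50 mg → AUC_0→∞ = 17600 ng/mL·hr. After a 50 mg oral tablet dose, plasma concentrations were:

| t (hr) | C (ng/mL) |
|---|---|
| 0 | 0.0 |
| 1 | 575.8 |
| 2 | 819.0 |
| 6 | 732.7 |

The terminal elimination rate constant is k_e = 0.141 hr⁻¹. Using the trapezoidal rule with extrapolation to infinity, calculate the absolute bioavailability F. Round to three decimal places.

Trapezoidal AUC_0→6 (oral tablet):
  [0→1]: (0.0+575.8)/2 × 1 = 287.9
  [1→2]: (575.8+819.0)/2 × 1 = 697.4
  [2→6]: (819.0+732.7)/2 × 4 = 3103.4
  Sum = 4088.7 ng/mL·hr
Tail: C_last/k_e = 732.7/0.141 = 5196.454
AUC_0→∞ (oral tablet) = 4088.7 + 5196.454 = 9285.154 ng/mL·hr
F = (AUC_ev/D_ev)/(AUC_iv/D_iv) = (9285.154/50)/(17600/50) = 185.70308/352 = 0.5276

F = 0.528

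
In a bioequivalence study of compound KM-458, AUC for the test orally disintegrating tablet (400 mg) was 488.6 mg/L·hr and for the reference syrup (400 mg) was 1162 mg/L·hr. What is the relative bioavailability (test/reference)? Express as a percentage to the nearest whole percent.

F_rel = (AUC_test/D_test) / (AUC_ref/D_ref)
      = (488.6/400) / (1162/400)
      = 1.2215 / 2.905 = 0.4205 = 42.05%

F_rel = 42%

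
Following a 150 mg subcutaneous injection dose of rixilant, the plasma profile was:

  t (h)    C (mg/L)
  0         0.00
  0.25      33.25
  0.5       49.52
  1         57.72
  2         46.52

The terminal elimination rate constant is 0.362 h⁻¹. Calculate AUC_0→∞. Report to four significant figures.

AUC = 221.9 mg/L·h

Trapezoidal AUC_0→2:
  [0→0.25]: (0.00+33.25)/2 × 0.25 = 4.15625
  [0.25→0.5]: (33.25+49.52)/2 × 0.25 = 10.34625
  [0.5→1]: (49.52+57.72)/2 × 0.5 = 26.81
  [1→2]: (57.72+46.52)/2 × 1 = 52.12
  Sum = 93.4325 mg/L·h
Extrapolated tail: C_last / k_e = 46.52 / 0.362 = 128.508
AUC_0→∞ = 93.4325 + 128.508 = 221.9405 mg/L·h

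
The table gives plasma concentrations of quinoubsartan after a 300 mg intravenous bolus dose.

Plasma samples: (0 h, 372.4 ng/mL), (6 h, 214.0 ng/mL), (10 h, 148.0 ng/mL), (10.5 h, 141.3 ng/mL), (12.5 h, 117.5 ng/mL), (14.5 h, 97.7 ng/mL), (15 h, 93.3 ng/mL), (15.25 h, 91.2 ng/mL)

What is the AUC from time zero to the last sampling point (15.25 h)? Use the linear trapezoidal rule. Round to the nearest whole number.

Trapezoidal AUC_0→15.25:
  [0→6]: (372.4+214.0)/2 × 6 = 1759.2
  [6→10]: (214.0+148.0)/2 × 4 = 724.0
  [10→10.5]: (148.0+141.3)/2 × 0.5 = 72.325
  [10.5→12.5]: (141.3+117.5)/2 × 2 = 258.8
  [12.5→14.5]: (117.5+97.7)/2 × 2 = 215.2
  [14.5→15]: (97.7+93.3)/2 × 0.5 = 47.75
  [15→15.25]: (93.3+91.2)/2 × 0.25 = 23.0625
  Sum = 3100.3375 ng/mL·h

AUC = 3100 ng/mL·h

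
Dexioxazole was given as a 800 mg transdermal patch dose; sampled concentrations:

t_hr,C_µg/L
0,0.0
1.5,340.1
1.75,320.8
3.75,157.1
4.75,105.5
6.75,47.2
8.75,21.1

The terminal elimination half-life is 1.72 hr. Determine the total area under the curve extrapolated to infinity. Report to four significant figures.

Trapezoidal AUC_0→8.75:
  [0→1.5]: (0.0+340.1)/2 × 1.5 = 255.075
  [1.5→1.75]: (340.1+320.8)/2 × 0.25 = 82.6125
  [1.75→3.75]: (320.8+157.1)/2 × 2 = 477.9
  [3.75→4.75]: (157.1+105.5)/2 × 1 = 131.3
  [4.75→6.75]: (105.5+47.2)/2 × 2 = 152.7
  [6.75→8.75]: (47.2+21.1)/2 × 2 = 68.3
  Sum = 1167.8875 µg/L·hr
k_e = ln2 / t½ = 0.693147 / 1.72 = 0.4030 hr^-1
Extrapolated tail: C_last / k_e = 21.1 / 0.403 = 52.357
AUC_0→∞ = 1167.8875 + 52.357 = 1220.2445 µg/L·hr

AUC = 1220 µg/L·hr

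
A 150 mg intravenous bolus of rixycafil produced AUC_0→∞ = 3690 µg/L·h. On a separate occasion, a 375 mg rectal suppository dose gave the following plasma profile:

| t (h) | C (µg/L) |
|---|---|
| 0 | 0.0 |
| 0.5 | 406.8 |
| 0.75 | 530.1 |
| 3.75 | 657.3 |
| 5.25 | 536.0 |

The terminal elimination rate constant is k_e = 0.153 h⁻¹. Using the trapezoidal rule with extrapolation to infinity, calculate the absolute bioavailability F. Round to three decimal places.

Trapezoidal AUC_0→5.25 (rectal suppository):
  [0→0.5]: (0.0+406.8)/2 × 0.5 = 101.7
  [0.5→0.75]: (406.8+530.1)/2 × 0.25 = 117.1125
  [0.75→3.75]: (530.1+657.3)/2 × 3 = 1781.1
  [3.75→5.25]: (657.3+536.0)/2 × 1.5 = 894.975
  Sum = 2894.8875 µg/L·h
Tail: C_last/k_e = 536.0/0.153 = 3503.268
AUC_0→∞ (rectal suppository) = 2894.8875 + 3503.268 = 6398.1555 µg/L·h
F = (AUC_ev/D_ev)/(AUC_iv/D_iv) = (6398.1555/375)/(3690/150) = 17.061748/24.6 = 0.6936

F = 0.694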